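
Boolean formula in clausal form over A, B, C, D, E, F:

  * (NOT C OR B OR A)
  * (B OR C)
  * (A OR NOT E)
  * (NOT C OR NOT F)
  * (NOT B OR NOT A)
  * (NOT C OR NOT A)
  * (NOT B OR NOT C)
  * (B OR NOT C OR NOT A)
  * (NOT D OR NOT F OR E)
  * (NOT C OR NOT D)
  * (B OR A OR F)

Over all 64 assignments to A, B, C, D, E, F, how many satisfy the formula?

Satisfying assignments:
  A=0 B=1 C=0 D=0 E=0 F=0
  A=0 B=1 C=0 D=0 E=0 F=1
  A=0 B=1 C=0 D=1 E=0 F=0
Count: 3.

3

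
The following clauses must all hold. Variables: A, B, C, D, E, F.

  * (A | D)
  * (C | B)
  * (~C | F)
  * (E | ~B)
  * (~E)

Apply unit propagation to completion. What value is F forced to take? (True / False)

True

(~E) stands alone — E = False.
In (~B | E), E is now false; ~B must hold, so B = False.
(B | C): since B = False, the clause reduces to (C). C = True.
(F | ~C) with C = True leaves only F, so F = True.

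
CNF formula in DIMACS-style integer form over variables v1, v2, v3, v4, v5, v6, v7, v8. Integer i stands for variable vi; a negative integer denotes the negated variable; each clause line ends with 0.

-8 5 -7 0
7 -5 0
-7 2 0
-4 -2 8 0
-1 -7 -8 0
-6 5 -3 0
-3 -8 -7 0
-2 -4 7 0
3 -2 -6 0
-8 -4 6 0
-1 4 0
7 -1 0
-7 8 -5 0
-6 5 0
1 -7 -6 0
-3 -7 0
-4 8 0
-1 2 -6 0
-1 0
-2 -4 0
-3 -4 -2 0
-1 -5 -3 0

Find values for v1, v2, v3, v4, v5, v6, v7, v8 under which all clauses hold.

v1 = F, v2 = F, v3 = T, v4 = F, v5 = F, v6 = F, v7 = F, v8 = F

Unit propagation: (NOT v1) forces v1 = False.
Pure literal: v4 appears only negated; assign v4 = False.
Branch on v2: take v2 = False.
  then v7 is forced to False.
  then v5 is forced to False.
  then v6 is forced to False.
v3, v8 are now unconstrained; take v3 = True, v8 = False.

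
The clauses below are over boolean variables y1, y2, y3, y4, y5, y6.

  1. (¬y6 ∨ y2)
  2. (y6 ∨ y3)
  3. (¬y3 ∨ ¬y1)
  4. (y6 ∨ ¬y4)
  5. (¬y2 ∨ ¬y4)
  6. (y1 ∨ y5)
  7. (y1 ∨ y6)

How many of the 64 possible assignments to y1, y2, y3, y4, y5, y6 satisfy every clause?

Satisfying assignments:
  y1=0 y2=1 y3=0 y4=0 y5=1 y6=1
  y1=0 y2=1 y3=1 y4=0 y5=1 y6=1
  y1=1 y2=1 y3=0 y4=0 y5=0 y6=1
  y1=1 y2=1 y3=0 y4=0 y5=1 y6=1
Count: 4.

4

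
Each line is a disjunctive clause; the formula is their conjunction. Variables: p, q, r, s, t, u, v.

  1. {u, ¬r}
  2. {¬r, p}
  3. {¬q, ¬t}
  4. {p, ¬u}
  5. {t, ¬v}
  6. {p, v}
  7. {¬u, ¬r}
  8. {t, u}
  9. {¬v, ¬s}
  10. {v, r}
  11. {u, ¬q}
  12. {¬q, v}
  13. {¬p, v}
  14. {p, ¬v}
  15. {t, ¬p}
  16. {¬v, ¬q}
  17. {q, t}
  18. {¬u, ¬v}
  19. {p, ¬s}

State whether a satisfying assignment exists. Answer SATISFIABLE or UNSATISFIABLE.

Pure literal: s appears only negated; assign s = False.
Branch on p: take p = True.
  then v is forced to True.
  then t is forced to True.
  then q is forced to False.
  then u is forced to False.
  then r is forced to False.
So p=True  q=False  r=False  s=False  t=True  u=False  v=True is a satisfying assignment.

SATISFIABLE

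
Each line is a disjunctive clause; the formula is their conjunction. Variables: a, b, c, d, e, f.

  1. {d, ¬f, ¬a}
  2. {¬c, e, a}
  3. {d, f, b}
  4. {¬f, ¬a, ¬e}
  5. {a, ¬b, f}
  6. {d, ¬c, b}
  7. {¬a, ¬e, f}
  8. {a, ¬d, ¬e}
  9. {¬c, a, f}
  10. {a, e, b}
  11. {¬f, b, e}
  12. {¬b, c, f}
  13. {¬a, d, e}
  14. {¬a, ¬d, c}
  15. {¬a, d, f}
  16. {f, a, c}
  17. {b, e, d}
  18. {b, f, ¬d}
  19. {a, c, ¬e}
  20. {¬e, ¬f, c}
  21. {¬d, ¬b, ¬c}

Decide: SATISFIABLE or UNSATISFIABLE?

Try a = False.
Branch on b: take b = True.
  then f is forced to True.
The remaining clauses are satisfied by c = False, d = False, e = False.
So a=False  b=True  c=False  d=False  e=False  f=True is a satisfying assignment.

SATISFIABLE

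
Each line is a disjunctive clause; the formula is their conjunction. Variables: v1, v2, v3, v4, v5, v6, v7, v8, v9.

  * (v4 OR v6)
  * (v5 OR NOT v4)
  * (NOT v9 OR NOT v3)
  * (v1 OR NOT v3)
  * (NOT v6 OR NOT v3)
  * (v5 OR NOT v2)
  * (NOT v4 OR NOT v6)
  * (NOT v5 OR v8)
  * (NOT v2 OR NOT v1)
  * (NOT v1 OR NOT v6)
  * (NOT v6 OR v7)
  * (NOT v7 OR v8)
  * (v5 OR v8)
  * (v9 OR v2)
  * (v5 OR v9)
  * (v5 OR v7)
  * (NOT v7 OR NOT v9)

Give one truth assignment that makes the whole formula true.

v1 = T, v2 = F, v3 = F, v4 = T, v5 = T, v6 = F, v7 = F, v8 = T, v9 = T

Check each clause:
  1. (v6 OR v4) — v4 is true.
  2. (v5 OR NOT v4) — v5 is true.
  3. (NOT v9 OR NOT v3) — NOT v3 is true.
  4. (v1 OR NOT v3) — v1 is true.
  5. (NOT v3 OR NOT v6) — NOT v6 is true.
  6. (NOT v2 OR v5) — v5 is true.
  7. (NOT v4 OR NOT v6) — NOT v6 is true.
  8. (v8 OR NOT v5) — v8 is true.
  9. (NOT v1 OR NOT v2) — NOT v2 is true.
  10. (NOT v1 OR NOT v6) — NOT v6 is true.
  11. (v7 OR NOT v6) — NOT v6 is true.
  12. (v8 OR NOT v7) — v8 is true.
  13. (v5 OR v8) — v8 is true.
  14. (v9 OR v2) — v9 is true.
  15. (v5 OR v9) — v9 is true.
  16. (v5 OR v7) — v5 is true.
  17. (NOT v7 OR NOT v9) — NOT v7 is true.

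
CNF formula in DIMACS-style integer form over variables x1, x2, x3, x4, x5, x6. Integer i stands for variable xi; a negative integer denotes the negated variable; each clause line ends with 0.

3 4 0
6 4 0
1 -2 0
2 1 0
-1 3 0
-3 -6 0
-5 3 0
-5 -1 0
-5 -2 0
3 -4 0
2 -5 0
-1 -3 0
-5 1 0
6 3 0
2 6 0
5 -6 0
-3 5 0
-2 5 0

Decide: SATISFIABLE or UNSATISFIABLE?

UNSATISFIABLE

x3 = True:
  propagation gives x6=False, x4=True, x1=False, x2=False; an empty clause results — contradiction.
x3 = False:
  propagation gives x4=True; an empty clause results — contradiction.
Every branch closes, so no satisfying assignment exists.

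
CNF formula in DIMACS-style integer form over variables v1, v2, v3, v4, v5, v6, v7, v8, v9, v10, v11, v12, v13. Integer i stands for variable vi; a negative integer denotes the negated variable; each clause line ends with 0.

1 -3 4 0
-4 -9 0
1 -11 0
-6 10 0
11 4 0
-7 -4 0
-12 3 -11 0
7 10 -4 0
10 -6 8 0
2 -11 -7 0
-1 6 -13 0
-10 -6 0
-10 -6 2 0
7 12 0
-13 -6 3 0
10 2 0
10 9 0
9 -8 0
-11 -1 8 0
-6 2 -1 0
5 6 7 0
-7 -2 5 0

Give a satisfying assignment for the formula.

v1=True, v2=True, v3=False, v4=False, v5=True, v6=False, v7=True, v8=True, v9=True, v10=False, v11=True, v12=False, v13=False

Pure literal: v5 appears only positively; assign v5 = True.
Pure literal: v13 appears only negated; assign v13 = False.
Set v1 = True and propagate.
Branch on v2: take v2 = True.
Set v3 = False and propagate.
The remaining clauses are satisfied by v4 = False, v6 = False, v7 = True, v8 = True, v9 = True, v10 = False, v11 = True, v12 = False.
Check each clause:
  1. (!v3 || v1 || v4) — v1 is true.
  2. (!v4 || !v9) — !v4 is true.
  3. (v1 || !v11) — v1 is true.
  4. (v10 || !v6) — !v6 is true.
  5. (v4 || v11) — v11 is true.
  6. (!v4 || !v7) — !v4 is true.
  7. (!v11 || !v12 || v3) — !v12 is true.
  8. (v10 || v7 || !v4) — !v4 is true.
  9. (v10 || !v6 || v8) — v8 is true.
  10. (v2 || !v11 || !v7) — v2 is true.
  11. (!v1 || v6 || !v13) — !v13 is true.
  12. (!v10 || !v6) — !v6 is true.
  13. (v2 || !v10 || !v6) — v2 is true.
  14. (v7 || v12) — v7 is true.
  15. (!v13 || v3 || !v6) — !v6 is true.
  16. (v10 || v2) — v2 is true.
  17. (v10 || v9) — v9 is true.
  18. (!v8 || v9) — v9 is true.
  19. (v8 || !v11 || !v1) — v8 is true.
  20. (!v6 || !v1 || v2) — !v6 is true.
  21. (v7 || v6 || v5) — v5 is true.
  22. (v5 || !v7 || !v2) — v5 is true.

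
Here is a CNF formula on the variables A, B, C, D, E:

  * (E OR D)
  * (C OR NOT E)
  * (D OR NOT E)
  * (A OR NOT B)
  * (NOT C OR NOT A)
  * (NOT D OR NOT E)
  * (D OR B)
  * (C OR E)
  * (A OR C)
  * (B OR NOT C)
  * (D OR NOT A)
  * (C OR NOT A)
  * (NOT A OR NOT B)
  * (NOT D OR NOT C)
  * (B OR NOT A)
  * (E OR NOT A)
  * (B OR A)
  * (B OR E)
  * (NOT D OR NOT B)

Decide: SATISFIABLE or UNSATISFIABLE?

UNSATISFIABLE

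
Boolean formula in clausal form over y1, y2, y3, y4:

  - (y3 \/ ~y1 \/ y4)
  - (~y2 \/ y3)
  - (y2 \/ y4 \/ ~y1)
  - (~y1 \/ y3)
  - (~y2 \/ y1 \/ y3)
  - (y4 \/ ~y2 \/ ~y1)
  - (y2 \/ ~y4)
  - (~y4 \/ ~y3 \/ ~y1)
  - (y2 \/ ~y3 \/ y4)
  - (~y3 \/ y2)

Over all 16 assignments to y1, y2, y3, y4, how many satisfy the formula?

3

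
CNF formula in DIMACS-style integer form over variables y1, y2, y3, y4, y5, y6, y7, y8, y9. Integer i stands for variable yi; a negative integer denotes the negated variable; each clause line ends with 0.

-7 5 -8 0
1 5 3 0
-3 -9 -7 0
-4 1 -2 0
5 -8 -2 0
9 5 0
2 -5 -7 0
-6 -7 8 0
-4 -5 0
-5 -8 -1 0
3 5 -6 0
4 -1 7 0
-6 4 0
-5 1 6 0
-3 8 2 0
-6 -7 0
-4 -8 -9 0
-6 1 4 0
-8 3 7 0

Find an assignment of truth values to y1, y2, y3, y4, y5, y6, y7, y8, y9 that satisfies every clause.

y1 = True, y2 = True, y3 = False, y4 = True, y5 = False, y6 = False, y7 = True, y8 = False, y9 = True

Check each clause:
  1. (y5 || !y7 || !y8) — !y8 is true.
  2. (y3 || y5 || y1) — y1 is true.
  3. (!y9 || !y3 || !y7) — !y3 is true.
  4. (y1 || !y2 || !y4) — y1 is true.
  5. (!y2 || y5 || !y8) — !y8 is true.
  6. (y9 || y5) — y9 is true.
  7. (!y5 || !y7 || y2) — y2 is true.
  8. (!y7 || !y6 || y8) — !y6 is true.
  9. (!y5 || !y4) — !y5 is true.
  10. (!y8 || !y5 || !y1) — !y8 is true.
  11. (y3 || y5 || !y6) — !y6 is true.
  12. (y7 || !y1 || y4) — y4 is true.
  13. (!y6 || y4) — !y6 is true.
  14. (y6 || y1 || !y5) — y1 is true.
  15. (!y3 || y2 || y8) — y2 is true.
  16. (!y6 || !y7) — !y6 is true.
  17. (!y9 || !y8 || !y4) — !y8 is true.
  18. (y4 || y1 || !y6) — y1 is true.
  19. (y7 || y3 || !y8) — !y8 is true.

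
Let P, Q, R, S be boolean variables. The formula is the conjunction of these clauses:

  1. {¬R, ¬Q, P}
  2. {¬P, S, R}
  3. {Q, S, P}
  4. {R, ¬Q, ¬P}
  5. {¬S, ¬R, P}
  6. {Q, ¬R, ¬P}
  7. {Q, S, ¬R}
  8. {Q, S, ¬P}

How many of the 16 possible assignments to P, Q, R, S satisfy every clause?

6

The models are:
  P=F Q=F R=F S=T
  P=F Q=T R=F S=F
  P=F Q=T R=F S=T
  P=T Q=F R=F S=T
  P=T Q=T R=T S=F
  P=T Q=T R=T S=T
Count: 6.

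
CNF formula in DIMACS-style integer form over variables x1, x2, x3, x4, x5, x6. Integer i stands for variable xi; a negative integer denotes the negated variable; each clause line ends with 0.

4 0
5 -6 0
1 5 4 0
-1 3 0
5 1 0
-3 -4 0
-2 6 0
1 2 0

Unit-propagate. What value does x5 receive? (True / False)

(x4) stands alone — x4 = True.
(!x3 || !x4) with x4 = True leaves only !x3, so x3 = False.
(!x1 || x3) with x3 = False leaves only !x1, so x1 = False.
From (x1 || x5) and x1 = False: x5 = True.

True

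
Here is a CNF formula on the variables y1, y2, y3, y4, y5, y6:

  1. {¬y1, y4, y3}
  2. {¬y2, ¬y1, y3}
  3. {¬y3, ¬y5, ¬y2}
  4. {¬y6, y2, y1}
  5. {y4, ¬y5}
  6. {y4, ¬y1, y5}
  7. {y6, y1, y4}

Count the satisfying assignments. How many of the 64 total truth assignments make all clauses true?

22

Case analysis on y1 and y4:
  y1=1, y4=1: y6 free; 5 ways for (y2,y3,y5) × 2^1 = 10.
  y1=1, y4=0: a clause becomes empty — 0.
  y1=0, y4=1: 10 of the 16 assignments to (y2,y3,y5,y6) work.
  y1=0, y4=0: remaining (y2,y3,y5,y6) ∈ {(1,0,0,1); (1,1,0,1)} — 2.
Total: 10 + 0 + 10 + 2 = 22.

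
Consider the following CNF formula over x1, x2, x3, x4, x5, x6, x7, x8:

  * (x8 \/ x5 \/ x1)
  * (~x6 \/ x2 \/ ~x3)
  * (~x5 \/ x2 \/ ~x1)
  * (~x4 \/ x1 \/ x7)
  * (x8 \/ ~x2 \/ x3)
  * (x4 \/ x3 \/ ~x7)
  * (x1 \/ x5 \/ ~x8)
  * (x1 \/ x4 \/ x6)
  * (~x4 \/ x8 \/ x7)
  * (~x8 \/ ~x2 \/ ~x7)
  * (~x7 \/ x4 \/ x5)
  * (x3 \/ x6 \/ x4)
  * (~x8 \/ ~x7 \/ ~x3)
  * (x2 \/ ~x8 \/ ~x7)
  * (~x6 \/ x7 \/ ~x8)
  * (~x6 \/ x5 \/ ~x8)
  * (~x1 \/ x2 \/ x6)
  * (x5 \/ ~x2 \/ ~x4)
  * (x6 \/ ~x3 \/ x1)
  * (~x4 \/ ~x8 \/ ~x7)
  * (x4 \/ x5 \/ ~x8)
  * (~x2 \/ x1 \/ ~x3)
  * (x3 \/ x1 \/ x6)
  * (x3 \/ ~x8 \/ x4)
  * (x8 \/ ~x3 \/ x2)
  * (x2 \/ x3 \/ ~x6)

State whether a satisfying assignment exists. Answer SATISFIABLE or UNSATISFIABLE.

SATISFIABLE

Set x1 = True and propagate.
Set x2 = True and propagate.
The remaining clauses are satisfied by x3 = True, x4 = False, x5 = True, x6 = False, x7 = False, x8 = False.
So x1=T, x2=T, x3=T, x4=F, x5=T, x6=F, x7=F, x8=F is a satisfying assignment.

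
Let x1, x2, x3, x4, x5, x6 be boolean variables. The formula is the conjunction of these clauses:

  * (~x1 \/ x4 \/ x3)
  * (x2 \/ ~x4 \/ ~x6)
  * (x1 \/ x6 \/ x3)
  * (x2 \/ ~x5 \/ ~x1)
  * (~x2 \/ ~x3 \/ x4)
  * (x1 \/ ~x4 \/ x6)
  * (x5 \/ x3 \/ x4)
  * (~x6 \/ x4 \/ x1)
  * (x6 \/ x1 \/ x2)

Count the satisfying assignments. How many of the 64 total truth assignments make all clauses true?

Case analysis on x1 and x4:
  x1=T, x4=T: x3 free; 5 ways for (x2,x5,x6) × 2^1 = 10.
  x1=T, x4=F: remaining (x2,x3,x5,x6) ∈ {(F,T,F,F); (F,T,F,T)} — 2.
  x1=F, x4=T: remaining (x2,x3,x5,x6) ∈ {(T,F,F,T); (T,F,T,T); (T,T,F,T); (T,T,T,T)} — 4.
  x1=F, x4=F: a clause becomes empty — 0.
Total: 10 + 2 + 4 + 0 = 16.

16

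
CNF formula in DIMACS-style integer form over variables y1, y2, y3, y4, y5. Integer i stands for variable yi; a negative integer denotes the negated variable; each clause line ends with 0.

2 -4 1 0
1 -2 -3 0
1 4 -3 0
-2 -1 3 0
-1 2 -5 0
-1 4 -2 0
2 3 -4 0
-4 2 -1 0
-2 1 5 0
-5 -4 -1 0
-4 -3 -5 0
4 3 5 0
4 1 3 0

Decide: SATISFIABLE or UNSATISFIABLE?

Set y1 = True and propagate.
For the remaining variables, y2 = True, y3 = True, y4 = True, y5 = False works.
So y1=T, y2=T, y3=T, y4=T, y5=F is a satisfying assignment.

SATISFIABLE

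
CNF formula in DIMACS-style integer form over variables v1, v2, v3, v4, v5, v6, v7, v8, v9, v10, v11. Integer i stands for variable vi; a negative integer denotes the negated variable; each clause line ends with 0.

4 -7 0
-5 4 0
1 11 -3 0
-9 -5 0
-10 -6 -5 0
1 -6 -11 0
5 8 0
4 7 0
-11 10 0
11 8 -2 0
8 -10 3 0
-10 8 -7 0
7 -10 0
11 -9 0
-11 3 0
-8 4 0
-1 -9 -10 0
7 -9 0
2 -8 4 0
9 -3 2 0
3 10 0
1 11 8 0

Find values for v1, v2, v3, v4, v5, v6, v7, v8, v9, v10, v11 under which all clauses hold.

v1=True, v2=True, v3=False, v4=True, v5=False, v6=False, v7=True, v8=True, v9=False, v10=True, v11=False

v4 occurs only positively in the remaining clauses — set v4 = True.
v6 occurs only negated in the remaining clauses — set v6 = False.
Set v1 = True and propagate.
Branch on v2: take v2 = True.
The remaining clauses are satisfied by v3 = False, v5 = False, v7 = True, v8 = True, v9 = False, v10 = True, v11 = False.
Check each clause:
  1. {v4, ¬v7} — v4 is true.
  2. {v4, ¬v5} — ¬v5 is true.
  3. {v1, v11, ¬v3} — v1 is true.
  4. {¬v5, ¬v9} — ¬v5 is true.
  5. {¬v10, ¬v6, ¬v5} — ¬v6 is true.
  6. {¬v6, ¬v11, v1} — v1 is true.
  7. {v5, v8} — v8 is true.
  8. {v7, v4} — v4 is true.
  9. {v10, ¬v11} — v10 is true.
  10. {v11, v8, ¬v2} — v8 is true.
  11. {¬v10, v8, v3} — v8 is true.
  12. {¬v7, v8, ¬v10} — v8 is true.
  13. {¬v10, v7} — v7 is true.
  14. {v11, ¬v9} — ¬v9 is true.
  15. {v3, ¬v11} — ¬v11 is true.
  16. {¬v8, v4} — v4 is true.
  17. {¬v9, ¬v10, ¬v1} — ¬v9 is true.
  18. {¬v9, v7} — v7 is true.
  19. {¬v8, v2, v4} — v2 is true.
  20. {v2, ¬v3, v9} — v2 is true.
  21. {v10, v3} — v10 is true.
  22. {v1, v11, v8} — v8 is true.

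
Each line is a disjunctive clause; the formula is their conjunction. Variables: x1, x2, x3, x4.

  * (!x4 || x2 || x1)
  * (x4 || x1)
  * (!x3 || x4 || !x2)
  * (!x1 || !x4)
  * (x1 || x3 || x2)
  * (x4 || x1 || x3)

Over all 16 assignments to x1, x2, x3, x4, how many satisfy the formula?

5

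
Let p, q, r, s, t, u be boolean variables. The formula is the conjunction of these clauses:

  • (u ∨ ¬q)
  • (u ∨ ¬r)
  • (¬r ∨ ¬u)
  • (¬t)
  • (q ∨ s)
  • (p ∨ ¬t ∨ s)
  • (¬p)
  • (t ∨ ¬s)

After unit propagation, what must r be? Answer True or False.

Unit clause (¬t) sets t = False.
(¬p) stands alone — p = False.
In (¬s ∨ t), t is now false; ¬s must hold, so s = False.
In (s ∨ q), s is now false; q must hold, so q = True.
From (u ∨ ¬q) and q = True: u = True.
(¬r ∨ ¬u) with u = True leaves only ¬r, so r = False.

False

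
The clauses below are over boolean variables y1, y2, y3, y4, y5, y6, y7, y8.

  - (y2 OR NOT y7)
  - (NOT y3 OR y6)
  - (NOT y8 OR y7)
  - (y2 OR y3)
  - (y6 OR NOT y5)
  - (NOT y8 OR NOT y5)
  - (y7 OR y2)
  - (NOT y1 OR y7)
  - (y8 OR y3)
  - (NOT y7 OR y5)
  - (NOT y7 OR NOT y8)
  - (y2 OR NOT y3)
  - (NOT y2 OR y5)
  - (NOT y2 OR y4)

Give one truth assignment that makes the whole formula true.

y1=1, y2=1, y3=1, y4=1, y5=1, y6=1, y7=1, y8=0

Pure literal: y4 appears only positively; assign y4 = True.
y6 occurs only positively in the remaining clauses — set y6 = True.
Branch on y1: take y1 = True.
  then y7 is forced to True.
  then y2 is forced to True.
  then y5 is forced to True.
  then y8 is forced to False.
  then y3 is forced to True.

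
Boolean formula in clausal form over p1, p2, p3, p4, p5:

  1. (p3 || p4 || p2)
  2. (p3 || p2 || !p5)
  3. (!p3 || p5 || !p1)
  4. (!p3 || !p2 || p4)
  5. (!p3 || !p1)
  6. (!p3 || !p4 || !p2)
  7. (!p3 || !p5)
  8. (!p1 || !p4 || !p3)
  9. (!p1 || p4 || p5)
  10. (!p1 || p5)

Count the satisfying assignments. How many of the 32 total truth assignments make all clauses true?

9

Case analysis on p3 and p1:
  p3=T, p1=T: a clause becomes empty — 0.
  p3=T, p1=F: remaining (p2,p4,p5) ∈ {(F,F,F); (F,T,F)} — 2.
  p3=F, p1=T: remaining (p2,p4,p5) ∈ {(T,F,T); (T,T,T)} — 2.
  p3=F, p1=F: 5 of the 8 assignments to (p2,p4,p5) work.
Total: 0 + 2 + 2 + 5 = 9.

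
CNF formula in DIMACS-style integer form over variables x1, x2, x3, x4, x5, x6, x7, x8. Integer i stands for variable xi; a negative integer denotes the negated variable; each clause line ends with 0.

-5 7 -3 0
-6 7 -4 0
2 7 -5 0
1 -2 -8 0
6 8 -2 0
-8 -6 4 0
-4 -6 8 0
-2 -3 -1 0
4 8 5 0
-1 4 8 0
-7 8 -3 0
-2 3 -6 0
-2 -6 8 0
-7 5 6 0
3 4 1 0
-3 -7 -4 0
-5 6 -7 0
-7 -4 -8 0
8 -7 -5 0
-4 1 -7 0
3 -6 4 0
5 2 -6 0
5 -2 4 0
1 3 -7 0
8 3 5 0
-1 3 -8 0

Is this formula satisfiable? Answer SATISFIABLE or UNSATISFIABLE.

SATISFIABLE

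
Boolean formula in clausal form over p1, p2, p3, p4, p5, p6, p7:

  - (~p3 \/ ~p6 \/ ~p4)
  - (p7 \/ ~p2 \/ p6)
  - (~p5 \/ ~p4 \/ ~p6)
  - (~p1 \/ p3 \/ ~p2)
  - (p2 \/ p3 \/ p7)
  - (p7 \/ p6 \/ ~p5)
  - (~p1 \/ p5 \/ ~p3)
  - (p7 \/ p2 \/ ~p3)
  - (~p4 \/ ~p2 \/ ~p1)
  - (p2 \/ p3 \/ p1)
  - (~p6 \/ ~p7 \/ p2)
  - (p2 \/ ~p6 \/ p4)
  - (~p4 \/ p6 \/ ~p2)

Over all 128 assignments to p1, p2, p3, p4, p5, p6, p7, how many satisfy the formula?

27

Case analysis on p2 and p6:
  p2=1, p6=1: p7 free; 6 ways for (p1,p3,p4,p5) × 2^1 = 12.
  p2=1, p6=0: 5 of the 32 assignments to (p1,p3,p4,p5,p7) work.
  p2=0, p6=1: a clause becomes empty — 0.
  p2=0, p6=0: p4 free; 5 ways for (p1,p3,p5,p7) × 2^1 = 10.
Total: 12 + 5 + 0 + 10 = 27.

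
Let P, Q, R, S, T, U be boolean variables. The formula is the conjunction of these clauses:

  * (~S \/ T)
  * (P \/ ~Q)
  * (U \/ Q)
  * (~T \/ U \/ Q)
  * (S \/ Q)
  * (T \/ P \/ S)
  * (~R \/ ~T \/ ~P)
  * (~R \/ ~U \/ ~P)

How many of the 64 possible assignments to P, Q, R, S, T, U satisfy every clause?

10

Split on P, then Q.
  P=T, Q=T: 7 of the 16 assignments to (R,S,T,U) work.
  P=T, Q=F: remaining (R,S,T,U) ∈ {(F,T,T,T)} — 1.
  P=F, Q=T: a clause becomes empty — 0.
  P=F, Q=F: remaining (R,S,T,U) ∈ {(F,T,T,T); (T,T,T,T)} — 2.
Total: 7 + 1 + 0 + 2 = 10.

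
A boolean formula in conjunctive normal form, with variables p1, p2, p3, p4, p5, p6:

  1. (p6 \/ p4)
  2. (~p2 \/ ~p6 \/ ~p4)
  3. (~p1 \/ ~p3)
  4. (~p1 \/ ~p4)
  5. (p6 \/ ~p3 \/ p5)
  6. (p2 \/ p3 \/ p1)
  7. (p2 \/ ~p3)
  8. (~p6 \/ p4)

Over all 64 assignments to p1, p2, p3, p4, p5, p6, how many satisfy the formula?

Satisfying assignments:
  p1=0 p2=1 p3=0 p4=1 p5=0 p6=0
  p1=0 p2=1 p3=0 p4=1 p5=1 p6=0
  p1=0 p2=1 p3=1 p4=1 p5=1 p6=0
That's 3 in total.

3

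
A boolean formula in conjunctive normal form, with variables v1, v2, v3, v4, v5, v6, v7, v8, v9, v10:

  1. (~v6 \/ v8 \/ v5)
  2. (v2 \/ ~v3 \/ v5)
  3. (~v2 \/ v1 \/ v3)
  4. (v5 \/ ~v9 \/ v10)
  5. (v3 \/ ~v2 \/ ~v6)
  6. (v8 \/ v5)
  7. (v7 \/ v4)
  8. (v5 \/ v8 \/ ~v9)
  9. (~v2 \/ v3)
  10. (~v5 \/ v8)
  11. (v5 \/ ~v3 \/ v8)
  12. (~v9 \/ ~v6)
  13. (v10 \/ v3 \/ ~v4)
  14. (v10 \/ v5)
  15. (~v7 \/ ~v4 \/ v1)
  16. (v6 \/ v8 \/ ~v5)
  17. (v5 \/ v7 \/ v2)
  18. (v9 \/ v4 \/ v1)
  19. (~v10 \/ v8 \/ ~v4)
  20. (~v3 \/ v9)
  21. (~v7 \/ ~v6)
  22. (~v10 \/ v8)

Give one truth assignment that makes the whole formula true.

v1=True, v2=True, v3=True, v4=False, v5=True, v6=False, v7=True, v8=True, v9=True, v10=True

Check each clause:
  1. (~v6 \/ v5 \/ v8) — v8 is true.
  2. (~v3 \/ v2 \/ v5) — v2 is true.
  3. (~v2 \/ v1 \/ v3) — v1 is true.
  4. (v10 \/ v5 \/ ~v9) — v10 is true.
  5. (~v2 \/ ~v6 \/ v3) — ~v6 is true.
  6. (v5 \/ v8) — v8 is true.
  7. (v7 \/ v4) — v7 is true.
  8. (v8 \/ v5 \/ ~v9) — v8 is true.
  9. (~v2 \/ v3) — v3 is true.
  10. (v8 \/ ~v5) — v8 is true.
  11. (v5 \/ ~v3 \/ v8) — v8 is true.
  12. (~v6 \/ ~v9) — ~v6 is true.
  13. (~v4 \/ v10 \/ v3) — v10 is true.
  14. (v5 \/ v10) — v10 is true.
  15. (v1 \/ ~v7 \/ ~v4) — ~v4 is true.
  16. (~v5 \/ v6 \/ v8) — v8 is true.
  17. (v7 \/ v2 \/ v5) — v2 is true.
  18. (v9 \/ v1 \/ v4) — v9 is true.
  19. (v8 \/ ~v10 \/ ~v4) — v8 is true.
  20. (~v3 \/ v9) — v9 is true.
  21. (~v6 \/ ~v7) — ~v6 is true.
  22. (~v10 \/ v8) — v8 is true.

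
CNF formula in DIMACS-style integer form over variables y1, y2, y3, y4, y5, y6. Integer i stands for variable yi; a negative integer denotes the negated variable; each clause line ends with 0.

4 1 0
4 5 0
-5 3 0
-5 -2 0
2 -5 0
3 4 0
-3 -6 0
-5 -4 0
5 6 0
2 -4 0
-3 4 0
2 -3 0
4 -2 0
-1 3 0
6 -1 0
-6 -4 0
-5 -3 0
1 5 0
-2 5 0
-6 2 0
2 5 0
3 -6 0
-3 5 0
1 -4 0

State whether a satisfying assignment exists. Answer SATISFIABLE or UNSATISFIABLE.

y5 = True:
  propagation gives y3=True; an empty clause results — contradiction.
y5 = False:
  propagation gives y4=True, y6=True; an empty clause results — contradiction.
Every branch closes, so no satisfying assignment exists.

UNSATISFIABLE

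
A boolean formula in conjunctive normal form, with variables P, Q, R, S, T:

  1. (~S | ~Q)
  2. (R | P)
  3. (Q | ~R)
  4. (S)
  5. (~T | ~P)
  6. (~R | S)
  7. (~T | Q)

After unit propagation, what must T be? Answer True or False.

False

(S) stands alone — S = True.
From (~Q | ~S) and S = True: Q = False.
From (Q | ~R) and Q = False: R = False.
(P | R): since R = False, the clause reduces to (P). P = True.
(~T | ~P): since P = True, the clause reduces to (~T). T = False.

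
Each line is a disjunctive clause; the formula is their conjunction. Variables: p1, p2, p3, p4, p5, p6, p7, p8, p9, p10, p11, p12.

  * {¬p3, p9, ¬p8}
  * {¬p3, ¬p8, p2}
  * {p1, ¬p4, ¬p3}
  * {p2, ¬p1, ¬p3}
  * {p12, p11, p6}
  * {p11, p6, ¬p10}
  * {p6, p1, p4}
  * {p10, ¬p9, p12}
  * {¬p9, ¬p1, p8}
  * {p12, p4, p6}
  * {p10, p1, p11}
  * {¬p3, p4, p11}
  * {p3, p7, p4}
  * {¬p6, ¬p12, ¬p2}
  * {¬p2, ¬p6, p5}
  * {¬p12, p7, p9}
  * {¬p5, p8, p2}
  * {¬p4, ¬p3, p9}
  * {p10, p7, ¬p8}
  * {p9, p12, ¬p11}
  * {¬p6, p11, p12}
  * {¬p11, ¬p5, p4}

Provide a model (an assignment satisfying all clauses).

p1=T, p2=F, p3=F, p4=T, p5=F, p6=T, p7=F, p8=T, p9=T, p10=T, p11=T, p12=F

Check each clause:
  1. {¬p8, ¬p3, p9} — p9 is true.
  2. {¬p3, p2, ¬p8} — ¬p3 is true.
  3. {¬p3, ¬p4, p1} — p1 is true.
  4. {¬p3, ¬p1, p2} — ¬p3 is true.
  5. {p12, p6, p11} — p11 is true.
  6. {p11, ¬p10, p6} — p11 is true.
  7. {p6, p1, p4} — p1 is true.
  8. {p12, ¬p9, p10} — p10 is true.
  9. {¬p1, p8, ¬p9} — p8 is true.
  10. {p4, p12, p6} — p4 is true.
  11. {p10, p1, p11} — p1 is true.
  12. {p11, p4, ¬p3} — p11 is true.
  13. {p7, p3, p4} — p4 is true.
  14. {¬p2, ¬p12, ¬p6} — ¬p12 is true.
  15. {¬p6, p5, ¬p2} — ¬p2 is true.
  16. {¬p12, p9, p7} — p9 is true.
  17. {p2, ¬p5, p8} — p8 is true.
  18. {¬p4, ¬p3, p9} — p9 is true.
  19. {p10, p7, ¬p8} — p10 is true.
  20. {p9, ¬p11, p12} — p9 is true.
  21. {p11, ¬p6, p12} — p11 is true.
  22. {¬p5, p4, ¬p11} — ¬p5 is true.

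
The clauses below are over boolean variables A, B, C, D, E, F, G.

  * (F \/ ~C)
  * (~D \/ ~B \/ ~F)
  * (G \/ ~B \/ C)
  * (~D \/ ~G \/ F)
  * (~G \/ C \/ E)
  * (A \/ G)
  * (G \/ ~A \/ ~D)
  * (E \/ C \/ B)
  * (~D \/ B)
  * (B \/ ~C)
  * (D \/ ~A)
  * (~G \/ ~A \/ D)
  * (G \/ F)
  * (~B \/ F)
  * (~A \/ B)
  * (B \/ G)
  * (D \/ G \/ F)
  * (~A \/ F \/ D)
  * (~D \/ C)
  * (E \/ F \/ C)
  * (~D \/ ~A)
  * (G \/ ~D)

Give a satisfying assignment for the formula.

A = 0, B = 1, C = 1, D = 0, E = 0, F = 1, G = 1

Check each clause:
  1. (F \/ ~C) — F is true.
  2. (~D \/ ~F \/ ~B) — ~D is true.
  3. (G \/ ~B \/ C) — C is true.
  4. (~G \/ ~D \/ F) — ~D is true.
  5. (C \/ E \/ ~G) — C is true.
  6. (G \/ A) — G is true.
  7. (~A \/ ~D \/ G) — ~D is true.
  8. (E \/ C \/ B) — B is true.
  9. (~D \/ B) — B is true.
  10. (B \/ ~C) — B is true.
  11. (D \/ ~A) — ~A is true.
  12. (D \/ ~A \/ ~G) — ~A is true.
  13. (G \/ F) — F is true.
  14. (~B \/ F) — F is true.
  15. (B \/ ~A) — B is true.
  16. (G \/ B) — B is true.
  17. (D \/ F \/ G) — F is true.
  18. (F \/ D \/ ~A) — F is true.
  19. (~D \/ C) — C is true.
  20. (E \/ F \/ C) — C is true.
  21. (~A \/ ~D) — ~D is true.
  22. (~D \/ G) — ~D is true.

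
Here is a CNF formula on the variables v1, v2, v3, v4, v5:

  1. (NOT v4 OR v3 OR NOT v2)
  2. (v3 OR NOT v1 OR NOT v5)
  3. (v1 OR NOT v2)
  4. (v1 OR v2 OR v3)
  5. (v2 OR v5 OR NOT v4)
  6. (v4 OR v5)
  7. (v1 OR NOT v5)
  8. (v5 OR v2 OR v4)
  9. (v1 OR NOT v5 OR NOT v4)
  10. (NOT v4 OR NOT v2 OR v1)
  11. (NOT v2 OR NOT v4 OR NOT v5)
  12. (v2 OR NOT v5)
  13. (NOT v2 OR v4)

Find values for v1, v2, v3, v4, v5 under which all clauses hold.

v1 = 1  v2 = 1  v3 = 1  v4 = 1  v5 = 0

Check each clause:
  1. (v3 OR NOT v2 OR NOT v4) — v3 is true.
  2. (v3 OR NOT v5 OR NOT v1) — v3 is true.
  3. (NOT v2 OR v1) — v1 is true.
  4. (v1 OR v2 OR v3) — v1 is true.
  5. (NOT v4 OR v5 OR v2) — v2 is true.
  6. (v5 OR v4) — v4 is true.
  7. (v1 OR NOT v5) — v1 is true.
  8. (v2 OR v4 OR v5) — v2 is true.
  9. (NOT v5 OR NOT v4 OR v1) — v1 is true.
  10. (NOT v2 OR v1 OR NOT v4) — v1 is true.
  11. (NOT v5 OR NOT v4 OR NOT v2) — NOT v5 is true.
  12. (v2 OR NOT v5) — v2 is true.
  13. (v4 OR NOT v2) — v4 is true.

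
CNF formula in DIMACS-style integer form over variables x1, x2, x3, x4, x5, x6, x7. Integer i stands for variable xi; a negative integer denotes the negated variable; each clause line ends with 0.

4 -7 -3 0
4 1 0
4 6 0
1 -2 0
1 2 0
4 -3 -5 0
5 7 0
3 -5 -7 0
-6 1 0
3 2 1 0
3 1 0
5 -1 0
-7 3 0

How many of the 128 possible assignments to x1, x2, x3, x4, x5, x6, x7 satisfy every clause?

14

Case analysis on x1 and x3:
  x1=1, x3=1: forces x4=1; x5=1; x2, x6, x7 free → 2^3 = 8.
  x1=1, x3=0: x2 free; 3 ways for (x4,x5,x6,x7) × 2^1 = 6.
  x1=0, x3=1: a clause becomes empty — 0.
  x1=0, x3=0: a clause becomes empty — 0.
Total: 8 + 6 + 0 + 0 = 14.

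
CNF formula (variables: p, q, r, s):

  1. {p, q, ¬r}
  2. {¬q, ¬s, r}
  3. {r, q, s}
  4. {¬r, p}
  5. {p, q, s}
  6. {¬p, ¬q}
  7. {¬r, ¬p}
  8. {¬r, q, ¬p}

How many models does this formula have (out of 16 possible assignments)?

3

The models are:
  p=F q=F r=F s=T
  p=F q=T r=F s=F
  p=T q=F r=F s=T
That's 3 in total.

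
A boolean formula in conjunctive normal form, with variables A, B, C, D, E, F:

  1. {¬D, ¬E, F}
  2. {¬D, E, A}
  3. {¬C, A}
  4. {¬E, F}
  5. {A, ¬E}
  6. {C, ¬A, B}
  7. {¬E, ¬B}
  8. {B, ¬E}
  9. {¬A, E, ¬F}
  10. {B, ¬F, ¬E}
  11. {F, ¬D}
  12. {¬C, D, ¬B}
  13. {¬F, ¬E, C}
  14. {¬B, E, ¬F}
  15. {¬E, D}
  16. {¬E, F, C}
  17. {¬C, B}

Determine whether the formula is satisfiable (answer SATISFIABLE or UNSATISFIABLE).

SATISFIABLE

Set A = False and propagate.
  then C is forced to False.
  then E is forced to False.
  then D is forced to False.
Branch on B: take B = True.
  then F is forced to False.
So A=F, B=T, C=F, D=F, E=F, F=F is a satisfying assignment.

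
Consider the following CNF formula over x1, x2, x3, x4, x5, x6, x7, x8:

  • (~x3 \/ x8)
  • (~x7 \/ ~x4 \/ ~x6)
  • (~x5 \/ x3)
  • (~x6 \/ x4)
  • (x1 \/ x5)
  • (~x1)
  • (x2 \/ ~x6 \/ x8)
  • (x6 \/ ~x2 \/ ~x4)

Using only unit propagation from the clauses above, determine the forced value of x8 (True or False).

(~x1) stands alone — x1 = False.
(x5 \/ x1) with x1 = False leaves only x5, so x5 = True.
(~x5 \/ x3): since x5 = True, the clause reduces to (x3). x3 = True.
(~x3 \/ x8) with x3 = True leaves only x8, so x8 = True.

True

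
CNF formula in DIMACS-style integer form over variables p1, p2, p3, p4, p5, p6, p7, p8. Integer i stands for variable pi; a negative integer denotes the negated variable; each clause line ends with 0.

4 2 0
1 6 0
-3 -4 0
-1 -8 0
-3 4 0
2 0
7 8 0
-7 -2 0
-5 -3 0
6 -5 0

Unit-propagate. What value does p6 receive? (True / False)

True

(p2) is a unit clause: p2 = True.
In (~p2 | ~p7), ~p2 is now false; ~p7 must hold, so p7 = False.
(p8 | p7) with p7 = False leaves only p8, so p8 = True.
In (~p8 | ~p1), ~p8 is now false; ~p1 must hold, so p1 = False.
In (p6 | p1), p1 is now false; p6 must hold, so p6 = True.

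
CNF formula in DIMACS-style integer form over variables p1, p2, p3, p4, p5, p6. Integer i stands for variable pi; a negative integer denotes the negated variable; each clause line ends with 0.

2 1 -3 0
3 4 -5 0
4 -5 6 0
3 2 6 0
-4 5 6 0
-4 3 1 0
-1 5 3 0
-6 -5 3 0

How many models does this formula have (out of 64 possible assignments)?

22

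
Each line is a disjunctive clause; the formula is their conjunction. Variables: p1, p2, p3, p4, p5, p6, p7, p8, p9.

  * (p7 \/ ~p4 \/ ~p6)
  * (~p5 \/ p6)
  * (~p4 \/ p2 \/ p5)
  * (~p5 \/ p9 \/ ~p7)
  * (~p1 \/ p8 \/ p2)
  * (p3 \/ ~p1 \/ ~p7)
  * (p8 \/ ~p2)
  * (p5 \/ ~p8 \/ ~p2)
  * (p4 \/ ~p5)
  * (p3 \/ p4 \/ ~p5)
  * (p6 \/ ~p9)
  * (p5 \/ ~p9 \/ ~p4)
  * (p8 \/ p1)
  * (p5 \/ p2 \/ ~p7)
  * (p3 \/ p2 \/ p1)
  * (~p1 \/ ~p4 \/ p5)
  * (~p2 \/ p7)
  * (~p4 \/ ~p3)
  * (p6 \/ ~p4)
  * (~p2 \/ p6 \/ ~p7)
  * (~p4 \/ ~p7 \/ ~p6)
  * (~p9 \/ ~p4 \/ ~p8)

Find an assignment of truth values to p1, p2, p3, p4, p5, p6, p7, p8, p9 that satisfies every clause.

p1=F, p2=F, p3=T, p4=F, p5=F, p6=T, p7=F, p8=T, p9=F

Check each clause:
  1. (p7 \/ ~p6 \/ ~p4) — ~p4 is true.
  2. (~p5 \/ p6) — ~p5 is true.
  3. (~p4 \/ p5 \/ p2) — ~p4 is true.
  4. (p9 \/ ~p7 \/ ~p5) — ~p7 is true.
  5. (p2 \/ ~p1 \/ p8) — p8 is true.
  6. (~p7 \/ p3 \/ ~p1) — ~p7 is true.
  7. (p8 \/ ~p2) — p8 is true.
  8. (~p8 \/ ~p2 \/ p5) — ~p2 is true.
  9. (~p5 \/ p4) — ~p5 is true.
  10. (p3 \/ ~p5 \/ p4) — p3 is true.
  11. (p6 \/ ~p9) — p6 is true.
  12. (~p4 \/ ~p9 \/ p5) — ~p4 is true.
  13. (p1 \/ p8) — p8 is true.
  14. (~p7 \/ p2 \/ p5) — ~p7 is true.
  15. (p2 \/ p3 \/ p1) — p3 is true.
  16. (~p4 \/ p5 \/ ~p1) — ~p4 is true.
  17. (~p2 \/ p7) — ~p2 is true.
  18. (~p4 \/ ~p3) — ~p4 is true.
  19. (~p4 \/ p6) — ~p4 is true.
  20. (p6 \/ ~p7 \/ ~p2) — ~p7 is true.
  21. (~p6 \/ ~p4 \/ ~p7) — ~p7 is true.
  22. (~p8 \/ ~p9 \/ ~p4) — ~p4 is true.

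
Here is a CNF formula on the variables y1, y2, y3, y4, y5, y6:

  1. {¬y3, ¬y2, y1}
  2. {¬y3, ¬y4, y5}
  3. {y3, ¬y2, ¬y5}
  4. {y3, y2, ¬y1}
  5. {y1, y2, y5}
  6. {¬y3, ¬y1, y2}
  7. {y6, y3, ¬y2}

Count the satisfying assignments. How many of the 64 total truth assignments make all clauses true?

Case analysis on y2 and y3:
  y2=T, y3=T: y6 free; 3 ways for (y1,y4,y5) × 2^1 = 6.
  y2=T, y3=F: remaining (y1,y4,y5,y6) ∈ {(F,F,F,T); (F,T,F,T); (T,F,F,T); (T,T,F,T)} — 4.
  y2=F, y3=T: remaining (y1,y4,y5,y6) ∈ {(F,F,T,F); (F,F,T,T); (F,T,T,F); (F,T,T,T)} — 4.
  y2=F, y3=F: remaining (y1,y4,y5,y6) ∈ {(F,F,T,F); (F,F,T,T); (F,T,T,F); (F,T,T,T)} — 4.
Total: 6 + 4 + 4 + 4 = 18.

18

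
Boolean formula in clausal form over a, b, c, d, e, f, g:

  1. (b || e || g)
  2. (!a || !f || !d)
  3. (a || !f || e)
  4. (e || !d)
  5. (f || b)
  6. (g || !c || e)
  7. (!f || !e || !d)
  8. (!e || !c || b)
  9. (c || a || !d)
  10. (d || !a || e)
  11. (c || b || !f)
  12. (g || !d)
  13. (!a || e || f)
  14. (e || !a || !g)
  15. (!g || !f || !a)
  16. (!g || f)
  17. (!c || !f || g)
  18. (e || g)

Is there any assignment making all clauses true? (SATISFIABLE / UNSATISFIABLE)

Pure literal: b appears only positively; assign b = True.
Branch on a: take a = False.
Set c = True and propagate.
The remaining clauses are satisfied by d = False, e = True, f = False, g = False.
Every clause has at least one true literal under this assignment.
So a=False, b=True, c=True, d=False, e=True, f=False, g=False is a satisfying assignment.

SATISFIABLE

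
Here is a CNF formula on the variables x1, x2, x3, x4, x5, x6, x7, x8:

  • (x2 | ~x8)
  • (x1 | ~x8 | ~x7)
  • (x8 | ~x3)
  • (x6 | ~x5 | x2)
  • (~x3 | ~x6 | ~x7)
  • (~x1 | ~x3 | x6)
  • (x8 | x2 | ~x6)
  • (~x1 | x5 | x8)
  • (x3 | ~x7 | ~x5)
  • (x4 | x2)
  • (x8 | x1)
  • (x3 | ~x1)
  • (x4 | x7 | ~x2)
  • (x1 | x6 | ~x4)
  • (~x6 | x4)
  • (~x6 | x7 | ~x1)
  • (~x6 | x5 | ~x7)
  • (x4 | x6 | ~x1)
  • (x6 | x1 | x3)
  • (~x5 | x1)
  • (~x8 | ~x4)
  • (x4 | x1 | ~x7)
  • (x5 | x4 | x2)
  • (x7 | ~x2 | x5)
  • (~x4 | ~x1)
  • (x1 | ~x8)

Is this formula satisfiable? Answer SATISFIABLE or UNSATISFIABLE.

UNSATISFIABLE

x1 = True:
  propagation gives x3=True, x8=True, x2=True, x6=True; an empty clause results — contradiction.
x1 = False:
  propagation gives x8=True; an empty clause results — contradiction.
Every branch closes, so no satisfying assignment exists.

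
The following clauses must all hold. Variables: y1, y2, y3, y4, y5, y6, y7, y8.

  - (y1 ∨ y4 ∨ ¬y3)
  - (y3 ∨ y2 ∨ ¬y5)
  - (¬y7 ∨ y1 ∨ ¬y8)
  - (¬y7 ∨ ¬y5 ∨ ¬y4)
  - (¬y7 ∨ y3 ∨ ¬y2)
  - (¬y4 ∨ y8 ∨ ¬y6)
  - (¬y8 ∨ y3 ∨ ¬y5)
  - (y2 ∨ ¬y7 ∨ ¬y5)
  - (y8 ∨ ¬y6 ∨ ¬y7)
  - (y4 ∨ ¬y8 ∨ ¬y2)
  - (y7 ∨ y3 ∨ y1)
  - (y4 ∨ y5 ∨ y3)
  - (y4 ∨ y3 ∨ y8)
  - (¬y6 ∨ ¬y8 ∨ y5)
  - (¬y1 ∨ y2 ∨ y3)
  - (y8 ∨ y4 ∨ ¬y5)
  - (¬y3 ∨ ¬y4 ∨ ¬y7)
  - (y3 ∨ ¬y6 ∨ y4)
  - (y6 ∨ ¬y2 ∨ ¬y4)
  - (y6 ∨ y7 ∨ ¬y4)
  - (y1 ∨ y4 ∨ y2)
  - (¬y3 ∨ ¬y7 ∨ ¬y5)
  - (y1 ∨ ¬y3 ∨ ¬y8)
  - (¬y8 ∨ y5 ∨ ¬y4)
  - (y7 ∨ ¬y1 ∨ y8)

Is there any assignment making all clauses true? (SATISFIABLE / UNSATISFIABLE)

SATISFIABLE

Try y1 = True.
Set y2 = False and propagate.
  then y3 is forced to True.
The remaining clauses are satisfied by y4 = False, y5 = True, y6 = False, y7 = False, y8 = True.
So y1=T  y2=F  y3=T  y4=F  y5=T  y6=F  y7=F  y8=T is a satisfying assignment.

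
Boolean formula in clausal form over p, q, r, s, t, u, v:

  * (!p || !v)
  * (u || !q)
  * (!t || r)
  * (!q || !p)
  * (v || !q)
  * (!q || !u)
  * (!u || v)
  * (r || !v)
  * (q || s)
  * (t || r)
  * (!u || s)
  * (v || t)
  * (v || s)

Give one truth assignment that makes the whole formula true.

p occurs only negated in the remaining clauses — set p = False.
r occurs only positively in the remaining clauses — set r = True.
Try q = False.
  then s is forced to True.
The remaining clauses are satisfied by t = True, u = True, v = True.

p = 0, q = 0, r = 1, s = 1, t = 1, u = 1, v = 1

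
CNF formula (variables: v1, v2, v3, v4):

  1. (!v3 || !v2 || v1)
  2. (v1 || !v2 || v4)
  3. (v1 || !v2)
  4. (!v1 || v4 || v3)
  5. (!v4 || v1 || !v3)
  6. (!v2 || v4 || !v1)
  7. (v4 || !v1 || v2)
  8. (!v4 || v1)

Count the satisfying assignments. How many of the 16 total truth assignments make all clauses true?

6

Satisfying assignments:
  v1=0 v2=0 v3=0 v4=0
  v1=0 v2=0 v3=1 v4=0
  v1=1 v2=0 v3=0 v4=1
  v1=1 v2=0 v3=1 v4=1
  v1=1 v2=1 v3=0 v4=1
  v1=1 v2=1 v3=1 v4=1
Count: 6.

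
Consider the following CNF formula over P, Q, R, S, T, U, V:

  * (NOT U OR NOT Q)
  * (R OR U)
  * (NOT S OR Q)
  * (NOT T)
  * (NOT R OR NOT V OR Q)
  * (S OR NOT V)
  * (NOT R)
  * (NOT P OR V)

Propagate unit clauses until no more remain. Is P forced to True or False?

False

Unit clause (NOT T) sets T = False.
(NOT R) stands alone — R = False.
From (U OR R) and R = False: U = True.
(NOT Q OR NOT U): since U = True, the clause reduces to (NOT Q). Q = False.
In (NOT S OR Q), Q is now false; NOT S must hold, so S = False.
(S OR NOT V) with S = False leaves only NOT V, so V = False.
(NOT P OR V) with V = False leaves only NOT P, so P = False.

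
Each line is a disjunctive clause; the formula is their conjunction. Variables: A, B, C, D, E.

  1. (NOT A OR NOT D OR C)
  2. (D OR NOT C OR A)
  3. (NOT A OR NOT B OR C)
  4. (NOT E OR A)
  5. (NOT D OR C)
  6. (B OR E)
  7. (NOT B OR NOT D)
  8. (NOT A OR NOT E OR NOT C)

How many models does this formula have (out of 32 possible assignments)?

3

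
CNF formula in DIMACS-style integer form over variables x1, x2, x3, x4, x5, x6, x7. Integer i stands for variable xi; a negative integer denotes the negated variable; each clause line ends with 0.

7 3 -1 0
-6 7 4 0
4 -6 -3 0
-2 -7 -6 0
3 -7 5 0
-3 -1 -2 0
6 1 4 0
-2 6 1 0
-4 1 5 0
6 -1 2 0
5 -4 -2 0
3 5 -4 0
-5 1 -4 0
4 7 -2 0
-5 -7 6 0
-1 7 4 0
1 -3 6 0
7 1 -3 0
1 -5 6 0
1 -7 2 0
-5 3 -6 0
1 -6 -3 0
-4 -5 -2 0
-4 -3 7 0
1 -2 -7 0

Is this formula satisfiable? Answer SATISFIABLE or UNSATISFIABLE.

Try x1 = True.
Branch on x2: take x2 = False.
  then x6 is forced to True.
Branch on x3: take x3 = True.
  then x4 is forced to True.
  then x7 is forced to True.
x5 is now unconstrained; take x5 = False.
So x1=True, x2=False, x3=True, x4=True, x5=False, x6=True, x7=True is a satisfying assignment.

SATISFIABLE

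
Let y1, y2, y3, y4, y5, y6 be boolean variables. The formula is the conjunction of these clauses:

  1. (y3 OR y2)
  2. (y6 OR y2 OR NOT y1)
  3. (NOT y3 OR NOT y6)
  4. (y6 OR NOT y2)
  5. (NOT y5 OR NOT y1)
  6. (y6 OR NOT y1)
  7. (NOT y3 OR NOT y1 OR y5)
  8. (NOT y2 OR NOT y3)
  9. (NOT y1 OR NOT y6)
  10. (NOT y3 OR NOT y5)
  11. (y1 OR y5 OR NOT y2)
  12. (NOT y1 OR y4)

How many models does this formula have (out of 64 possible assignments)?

The models are:
  y1=F y2=F y3=T y4=F y5=F y6=F
  y1=F y2=F y3=T y4=T y5=F y6=F
  y1=F y2=T y3=F y4=F y5=T y6=T
  y1=F y2=T y3=F y4=T y5=T y6=T
Count: 4.

4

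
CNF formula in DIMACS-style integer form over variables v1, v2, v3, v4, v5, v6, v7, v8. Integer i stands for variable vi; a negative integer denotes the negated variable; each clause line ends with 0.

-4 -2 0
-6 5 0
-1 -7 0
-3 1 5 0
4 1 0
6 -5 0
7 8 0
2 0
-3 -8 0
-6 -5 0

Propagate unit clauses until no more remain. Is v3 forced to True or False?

(v2) is a unit clause: v2 = True.
From (NOT v2 OR NOT v4) and v2 = True: v4 = False.
(v4 OR v1) with v4 = False leaves only v1, so v1 = True.
(NOT v7 OR NOT v1): since v1 = True, the clause reduces to (NOT v7). v7 = False.
In (v7 OR v8), v7 is now false; v8 must hold, so v8 = True.
From (NOT v8 OR NOT v3) and v8 = True: v3 = False.

False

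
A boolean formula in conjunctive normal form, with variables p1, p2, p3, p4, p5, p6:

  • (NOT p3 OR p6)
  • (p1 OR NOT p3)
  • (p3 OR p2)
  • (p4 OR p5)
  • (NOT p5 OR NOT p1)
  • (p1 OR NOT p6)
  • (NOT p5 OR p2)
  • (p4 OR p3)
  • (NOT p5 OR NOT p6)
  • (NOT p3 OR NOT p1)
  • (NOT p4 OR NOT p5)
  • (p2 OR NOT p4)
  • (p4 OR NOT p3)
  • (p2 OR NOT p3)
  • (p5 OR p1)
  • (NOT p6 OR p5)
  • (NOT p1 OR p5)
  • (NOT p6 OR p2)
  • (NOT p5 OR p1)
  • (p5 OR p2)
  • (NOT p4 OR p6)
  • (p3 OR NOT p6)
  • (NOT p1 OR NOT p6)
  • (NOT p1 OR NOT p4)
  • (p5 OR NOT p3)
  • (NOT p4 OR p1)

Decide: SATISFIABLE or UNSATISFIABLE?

UNSATISFIABLE

p5 = True:
  propagation gives p1=False; an empty clause results — contradiction.
p5 = False:
  propagation gives p4=True, p2=True, p1=True; an empty clause results — contradiction.
Every branch closes, so no satisfying assignment exists.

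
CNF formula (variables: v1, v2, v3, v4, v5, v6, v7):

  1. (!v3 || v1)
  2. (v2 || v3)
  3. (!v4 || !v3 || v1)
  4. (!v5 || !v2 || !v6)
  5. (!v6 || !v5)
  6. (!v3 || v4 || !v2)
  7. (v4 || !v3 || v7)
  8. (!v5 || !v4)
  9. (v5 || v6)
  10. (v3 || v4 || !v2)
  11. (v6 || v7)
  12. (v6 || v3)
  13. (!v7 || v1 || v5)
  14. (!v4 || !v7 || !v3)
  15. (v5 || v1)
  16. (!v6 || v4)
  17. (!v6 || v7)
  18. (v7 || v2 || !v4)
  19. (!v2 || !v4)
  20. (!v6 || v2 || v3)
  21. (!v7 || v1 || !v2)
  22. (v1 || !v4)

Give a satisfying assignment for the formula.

Pure literal: v1 appears only positively; assign v1 = True.
Branch on v2: take v2 = False.
  then v3 is forced to True.
The remaining clauses are satisfied by v4 = False, v5 = True, v6 = False, v7 = True.
Every clause has at least one true literal under this assignment.

v1=True  v2=False  v3=True  v4=False  v5=True  v6=False  v7=True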